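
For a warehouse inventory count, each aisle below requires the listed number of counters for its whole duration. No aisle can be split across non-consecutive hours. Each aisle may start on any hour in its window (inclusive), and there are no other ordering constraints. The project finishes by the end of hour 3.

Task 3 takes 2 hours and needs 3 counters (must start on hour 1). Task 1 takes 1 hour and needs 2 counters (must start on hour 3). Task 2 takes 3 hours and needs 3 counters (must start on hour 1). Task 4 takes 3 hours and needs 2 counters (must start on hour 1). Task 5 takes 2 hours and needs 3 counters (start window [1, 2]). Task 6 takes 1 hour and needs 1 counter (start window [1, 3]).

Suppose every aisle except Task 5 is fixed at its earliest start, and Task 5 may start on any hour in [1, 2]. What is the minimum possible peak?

11

Task 5@1: h1:12  h2:11  h3:7 → peak 12
Task 5@2: h1:9  h2:11  h3:10 → peak 11
Best is Task 5@2, peak 11.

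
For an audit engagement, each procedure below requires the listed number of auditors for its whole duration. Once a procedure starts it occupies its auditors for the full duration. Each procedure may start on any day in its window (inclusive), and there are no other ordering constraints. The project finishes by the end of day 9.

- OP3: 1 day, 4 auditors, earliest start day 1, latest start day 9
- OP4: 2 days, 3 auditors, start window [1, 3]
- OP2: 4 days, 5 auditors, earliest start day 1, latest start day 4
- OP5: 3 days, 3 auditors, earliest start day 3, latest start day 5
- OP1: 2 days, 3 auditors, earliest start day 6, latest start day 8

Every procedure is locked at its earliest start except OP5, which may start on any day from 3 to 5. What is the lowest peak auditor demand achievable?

12

OP5@3: d1:12  d2:8  d3:8  d4:8  d5:3  d6:3  d7:3  d8:0  d9:0 → peak 12
OP5@4: d1:12  d2:8  d3:5  d4:8  d5:3  d6:6  d7:3  d8:0  d9:0 → peak 12
OP5@5: d1:12  d2:8  d3:5  d4:5  d5:3  d6:6  d7:6  d8:0  d9:0 → peak 12
Best is OP5@3, peak 12.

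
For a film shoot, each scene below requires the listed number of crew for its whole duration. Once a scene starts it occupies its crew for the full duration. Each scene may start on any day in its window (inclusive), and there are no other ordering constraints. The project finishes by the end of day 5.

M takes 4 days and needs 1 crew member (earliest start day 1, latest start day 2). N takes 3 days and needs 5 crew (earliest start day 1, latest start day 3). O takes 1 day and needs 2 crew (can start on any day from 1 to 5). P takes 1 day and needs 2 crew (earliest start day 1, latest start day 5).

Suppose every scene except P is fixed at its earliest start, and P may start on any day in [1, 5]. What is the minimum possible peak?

8

P@1: d1:10  d2:6  d3:6  d4:1  d5:0 → peak 10
P@2: d1:8  d2:8  d3:6  d4:1  d5:0 → peak 8
P@3: d1:8  d2:6  d3:8  d4:1  d5:0 → peak 8
P@4: d1:8  d2:6  d3:6  d4:3  d5:0 → peak 8
P@5: d1:8  d2:6  d3:6  d4:1  d5:2 → peak 8
Best is P@2, peak 8.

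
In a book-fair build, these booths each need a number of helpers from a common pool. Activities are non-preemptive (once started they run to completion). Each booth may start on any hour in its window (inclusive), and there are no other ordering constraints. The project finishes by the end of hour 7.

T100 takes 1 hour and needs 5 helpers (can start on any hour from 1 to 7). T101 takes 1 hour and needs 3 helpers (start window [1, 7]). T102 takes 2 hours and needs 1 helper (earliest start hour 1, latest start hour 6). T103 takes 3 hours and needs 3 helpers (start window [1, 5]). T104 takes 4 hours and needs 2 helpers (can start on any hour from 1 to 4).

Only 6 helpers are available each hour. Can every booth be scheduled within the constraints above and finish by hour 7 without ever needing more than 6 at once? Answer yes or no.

yes

Schedule T100@1, T101@2, T102@2, T103@3, T104@4: h1:5  h2:4  h3:4  h4:5  h5:5  h6:2  h7:2 — peak 5 ≤ 6.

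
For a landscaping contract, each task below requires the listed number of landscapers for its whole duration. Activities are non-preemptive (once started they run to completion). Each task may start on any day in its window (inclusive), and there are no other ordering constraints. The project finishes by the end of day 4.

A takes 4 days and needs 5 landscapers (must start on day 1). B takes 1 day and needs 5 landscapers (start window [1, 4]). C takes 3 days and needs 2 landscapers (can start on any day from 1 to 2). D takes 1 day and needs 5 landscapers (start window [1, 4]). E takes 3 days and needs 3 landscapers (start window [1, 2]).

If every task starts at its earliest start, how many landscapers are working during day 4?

5

At early start, day 4 has: A.
Demand: 5 = 5.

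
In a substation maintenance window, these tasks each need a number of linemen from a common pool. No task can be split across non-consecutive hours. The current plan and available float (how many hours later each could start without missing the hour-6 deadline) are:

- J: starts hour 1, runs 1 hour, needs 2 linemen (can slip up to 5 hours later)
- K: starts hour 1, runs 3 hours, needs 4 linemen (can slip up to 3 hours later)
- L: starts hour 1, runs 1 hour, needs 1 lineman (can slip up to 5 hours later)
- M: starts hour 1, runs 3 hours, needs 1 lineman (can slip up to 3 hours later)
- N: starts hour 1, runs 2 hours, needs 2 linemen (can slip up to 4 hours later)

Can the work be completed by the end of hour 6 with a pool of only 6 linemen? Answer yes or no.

yes

Schedule J@1, K@4, L@1, M@1, N@2: h1:4  h2:3  h3:3  h4:4  h5:4  h6:4 — peak 4 ≤ 6.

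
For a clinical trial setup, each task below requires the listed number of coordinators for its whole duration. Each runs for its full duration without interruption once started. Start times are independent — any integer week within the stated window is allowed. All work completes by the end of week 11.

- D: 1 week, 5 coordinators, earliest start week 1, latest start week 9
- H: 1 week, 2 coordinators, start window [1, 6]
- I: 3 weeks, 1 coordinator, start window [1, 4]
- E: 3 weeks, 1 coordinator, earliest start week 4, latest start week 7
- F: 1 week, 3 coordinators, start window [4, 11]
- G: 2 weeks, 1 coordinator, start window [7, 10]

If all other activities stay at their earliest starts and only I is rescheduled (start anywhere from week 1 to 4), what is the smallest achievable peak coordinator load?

I@1: w1:8  w2:1  w3:1  w4:4  w5:1  w6:1  w7:1  w8:1  w9:0  w10:0  w11:0 → peak 8
I@2: w1:7  w2:1  w3:1  w4:5  w5:1  w6:1  w7:1  w8:1  w9:0  w10:0  w11:0 → peak 7
I@3: w1:7  w2:0  w3:1  w4:5  w5:2  w6:1  w7:1  w8:1  w9:0  w10:0  w11:0 → peak 7
I@4: w1:7  w2:0  w3:0  w4:5  w5:2  w6:2  w7:1  w8:1  w9:0  w10:0  w11:0 → peak 7
Best is I@2, peak 7.

7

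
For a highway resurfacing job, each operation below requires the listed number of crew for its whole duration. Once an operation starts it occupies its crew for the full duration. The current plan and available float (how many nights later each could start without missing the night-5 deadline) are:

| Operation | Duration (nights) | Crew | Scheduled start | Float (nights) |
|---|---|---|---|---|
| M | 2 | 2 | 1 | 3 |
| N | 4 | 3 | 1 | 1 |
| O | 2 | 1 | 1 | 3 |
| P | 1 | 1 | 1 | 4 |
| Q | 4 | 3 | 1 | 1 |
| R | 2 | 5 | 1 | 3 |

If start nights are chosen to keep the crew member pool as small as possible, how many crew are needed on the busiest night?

Early-start (M@1, N@1, O@1, P@1, Q@1, R@1) gives peak 15: n1:15  n2:14  n3:6  n4:6  n5:0.
Shift R→3.
Schedule M@1, N@1, O@1, P@1, Q@1, R@3: n1:10  n2:9  n3:11  n4:11  n5:0 — peak 11.

11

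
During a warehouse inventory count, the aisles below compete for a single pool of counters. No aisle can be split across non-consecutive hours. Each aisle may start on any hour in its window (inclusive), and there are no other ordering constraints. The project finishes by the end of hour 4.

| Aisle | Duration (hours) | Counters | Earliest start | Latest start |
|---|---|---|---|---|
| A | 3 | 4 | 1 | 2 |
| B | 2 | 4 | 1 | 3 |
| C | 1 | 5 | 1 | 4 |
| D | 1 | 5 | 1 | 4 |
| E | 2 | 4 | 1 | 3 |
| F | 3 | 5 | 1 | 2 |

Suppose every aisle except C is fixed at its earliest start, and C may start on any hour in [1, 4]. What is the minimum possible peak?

C@1: h1:27  h2:17  h3:9  h4:0 → peak 27
C@2: h1:22  h2:22  h3:9  h4:0 → peak 22
C@3: h1:22  h2:17  h3:14  h4:0 → peak 22
C@4: h1:22  h2:17  h3:9  h4:5 → peak 22
Best is C@2, peak 22.

22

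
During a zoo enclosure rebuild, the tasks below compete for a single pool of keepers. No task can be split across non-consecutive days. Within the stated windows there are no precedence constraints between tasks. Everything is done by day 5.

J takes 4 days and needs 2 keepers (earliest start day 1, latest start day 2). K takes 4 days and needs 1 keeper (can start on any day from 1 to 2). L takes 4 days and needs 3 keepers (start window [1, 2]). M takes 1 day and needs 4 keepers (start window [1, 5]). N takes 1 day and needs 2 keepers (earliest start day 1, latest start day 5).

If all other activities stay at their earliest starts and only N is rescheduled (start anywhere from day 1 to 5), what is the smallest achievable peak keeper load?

N@1: d1:12  d2:6  d3:6  d4:6  d5:0 → peak 12
N@2: d1:10  d2:8  d3:6  d4:6  d5:0 → peak 10
N@3: d1:10  d2:6  d3:8  d4:6  d5:0 → peak 10
N@4: d1:10  d2:6  d3:6  d4:8  d5:0 → peak 10
N@5: d1:10  d2:6  d3:6  d4:6  d5:2 → peak 10
Best is N@2, peak 10.

10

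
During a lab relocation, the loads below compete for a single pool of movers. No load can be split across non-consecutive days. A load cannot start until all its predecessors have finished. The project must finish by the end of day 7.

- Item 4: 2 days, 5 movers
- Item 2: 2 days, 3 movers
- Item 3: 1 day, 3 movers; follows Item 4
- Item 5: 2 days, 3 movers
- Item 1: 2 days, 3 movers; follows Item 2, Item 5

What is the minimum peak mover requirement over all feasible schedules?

6

Early-start (Item 4@1, Item 2@1, Item 3@3, Item 5@1, Item 1@3) gives peak 11: d1:11  d2:11  d3:6  d4:3  d5:0  d6:0  d7:0.
Shift Item 2→3, Item 5→4, Item 1→6.
Schedule Item 4@1, Item 2@3, Item 3@3, Item 5@4, Item 1@6: d1:5  d2:5  d3:6  d4:6  d5:3  d6:3  d7:3 — peak 6.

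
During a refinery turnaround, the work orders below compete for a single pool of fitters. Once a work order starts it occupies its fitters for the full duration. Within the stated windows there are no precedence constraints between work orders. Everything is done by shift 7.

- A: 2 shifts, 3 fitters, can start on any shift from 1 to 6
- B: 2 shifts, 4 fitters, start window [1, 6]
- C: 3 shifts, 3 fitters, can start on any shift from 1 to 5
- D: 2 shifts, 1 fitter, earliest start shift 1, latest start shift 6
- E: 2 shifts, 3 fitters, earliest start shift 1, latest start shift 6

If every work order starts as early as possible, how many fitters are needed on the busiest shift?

14

Early-start schedule: A@1, B@1, C@1, D@1, E@1.
Load per shift: shift 1: 14, shift 2: 14, shift 3: 3, shift 4: 0, shift 5: 0, shift 6: 0, shift 7: 0.
Peak is 14.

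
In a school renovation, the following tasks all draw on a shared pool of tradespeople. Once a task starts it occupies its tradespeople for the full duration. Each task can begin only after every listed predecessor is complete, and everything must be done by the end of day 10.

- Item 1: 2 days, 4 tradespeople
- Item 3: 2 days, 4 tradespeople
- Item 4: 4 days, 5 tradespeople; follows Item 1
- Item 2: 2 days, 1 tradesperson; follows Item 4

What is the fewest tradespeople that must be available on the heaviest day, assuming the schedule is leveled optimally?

5

Early-start (Item 1@1, Item 3@1, Item 4@3, Item 2@7) gives peak 8: d1:8  d2:8  d3:5  d4:5  d5:5  d6:5  d7:1  d8:1  d9:0  d10:0.
Shift Item 3→3, Item 4→5, Item 2→9.
Schedule Item 1@1, Item 3@3, Item 4@5, Item 2@9: d1:4  d2:4  d3:4  d4:4  d5:5  d6:5  d7:5  d8:5  d9:1  d10:1 — peak 5.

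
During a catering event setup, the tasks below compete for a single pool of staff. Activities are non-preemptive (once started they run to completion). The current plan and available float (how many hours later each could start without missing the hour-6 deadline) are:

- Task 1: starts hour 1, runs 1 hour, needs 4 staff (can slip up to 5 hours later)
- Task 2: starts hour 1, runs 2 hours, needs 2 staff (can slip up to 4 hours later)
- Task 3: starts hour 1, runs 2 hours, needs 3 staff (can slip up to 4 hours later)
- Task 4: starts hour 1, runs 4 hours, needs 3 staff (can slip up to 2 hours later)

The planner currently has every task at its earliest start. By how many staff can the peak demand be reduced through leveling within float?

Early-start peak: h1:12  h2:8  h3:3  h4:3  h5:0  h6:0 ⇒ 12.
Leveled (Task 1@1, Task 2@1, Task 3@2, Task 4@3): h1:6  h2:5  h3:6  h4:3  h5:3  h6:3 ⇒ 6.
Reduction 12 − 6 = 6.

6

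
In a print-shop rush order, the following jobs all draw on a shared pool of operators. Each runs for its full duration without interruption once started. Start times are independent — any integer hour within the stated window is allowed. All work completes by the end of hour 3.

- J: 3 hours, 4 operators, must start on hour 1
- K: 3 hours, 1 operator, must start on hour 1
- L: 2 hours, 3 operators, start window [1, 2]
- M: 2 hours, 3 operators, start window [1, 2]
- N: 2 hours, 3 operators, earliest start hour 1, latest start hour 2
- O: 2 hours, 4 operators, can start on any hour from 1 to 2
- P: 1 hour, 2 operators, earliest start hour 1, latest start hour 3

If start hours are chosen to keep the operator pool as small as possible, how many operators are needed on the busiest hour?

18

Early-start (J@1, K@1, L@1, M@1, N@1, O@1, P@1) gives peak 20: h1:20  h2:18  h3:5.
Shift P→3.
Schedule J@1, K@1, L@1, M@1, N@1, O@1, P@3: h1:18  h2:18  h3:7 — peak 18.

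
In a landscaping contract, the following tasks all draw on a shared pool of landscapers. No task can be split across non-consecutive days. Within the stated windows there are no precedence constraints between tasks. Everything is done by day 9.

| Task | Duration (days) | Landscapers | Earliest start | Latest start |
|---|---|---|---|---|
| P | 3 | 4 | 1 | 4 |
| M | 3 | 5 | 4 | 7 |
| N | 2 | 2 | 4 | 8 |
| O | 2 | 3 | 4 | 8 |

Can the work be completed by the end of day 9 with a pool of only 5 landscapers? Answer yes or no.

Schedule P@1, M@4, N@7, O@7: d1:4  d2:4  d3:4  d4:5  d5:5  d6:5  d7:5  d8:5  d9:0 — peak 5 ≤ 5.

yes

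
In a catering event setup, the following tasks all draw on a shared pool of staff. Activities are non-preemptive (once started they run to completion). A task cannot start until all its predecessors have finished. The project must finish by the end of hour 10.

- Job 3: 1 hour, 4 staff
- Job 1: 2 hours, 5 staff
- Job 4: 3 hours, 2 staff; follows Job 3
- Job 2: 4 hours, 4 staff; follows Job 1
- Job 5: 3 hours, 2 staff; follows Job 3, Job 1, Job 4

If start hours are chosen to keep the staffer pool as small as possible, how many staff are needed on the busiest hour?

6

Early-start (Job 3@1, Job 1@1, Job 4@2, Job 2@3, Job 5@5) gives peak 9: h1:9  h2:7  h3:6  h4:6  h5:6  h6:6  h7:2  h8:0  h9:0  h10:0.
Shift Job 1→2, Job 4→4, Job 2→4, Job 5→7.
Schedule Job 3@1, Job 1@2, Job 4@4, Job 2@4, Job 5@7: h1:4  h2:5  h3:5  h4:6  h5:6  h6:6  h7:6  h8:2  h9:2  h10:0 — peak 6.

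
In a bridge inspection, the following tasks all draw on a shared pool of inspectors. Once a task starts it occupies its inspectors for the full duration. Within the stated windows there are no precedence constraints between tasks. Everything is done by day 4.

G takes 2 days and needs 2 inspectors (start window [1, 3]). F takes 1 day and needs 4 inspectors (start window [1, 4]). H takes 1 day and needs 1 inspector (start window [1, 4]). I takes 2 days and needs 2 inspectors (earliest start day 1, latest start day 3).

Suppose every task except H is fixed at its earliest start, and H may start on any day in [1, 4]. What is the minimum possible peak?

8

H@1: d1:9  d2:4  d3:0  d4:0 → peak 9
H@2: d1:8  d2:5  d3:0  d4:0 → peak 8
H@3: d1:8  d2:4  d3:1  d4:0 → peak 8
H@4: d1:8  d2:4  d3:0  d4:1 → peak 8
Best is H@2, peak 8.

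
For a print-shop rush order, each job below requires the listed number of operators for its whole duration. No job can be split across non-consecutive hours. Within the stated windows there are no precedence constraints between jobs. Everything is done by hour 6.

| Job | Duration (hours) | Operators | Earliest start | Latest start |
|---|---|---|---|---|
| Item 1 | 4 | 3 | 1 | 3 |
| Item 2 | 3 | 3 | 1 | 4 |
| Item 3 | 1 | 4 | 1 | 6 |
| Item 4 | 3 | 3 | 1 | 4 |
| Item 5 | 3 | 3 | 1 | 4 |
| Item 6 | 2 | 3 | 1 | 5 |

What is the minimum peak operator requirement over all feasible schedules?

9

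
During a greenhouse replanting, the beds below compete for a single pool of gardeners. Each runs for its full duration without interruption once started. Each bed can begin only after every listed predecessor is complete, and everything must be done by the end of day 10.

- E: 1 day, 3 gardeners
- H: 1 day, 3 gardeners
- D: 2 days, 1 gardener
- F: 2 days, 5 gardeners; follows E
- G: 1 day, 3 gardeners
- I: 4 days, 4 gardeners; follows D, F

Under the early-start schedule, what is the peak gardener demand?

10

Early-start schedule: E@1, H@1, D@1, F@2, G@1, I@4.
Load per day: day 1: 10, day 2: 6, day 3: 5, day 4: 4, day 5: 4, day 6: 4, day 7: 4, day 8: 0, day 9: 0, day 10: 0.
Peak is 10.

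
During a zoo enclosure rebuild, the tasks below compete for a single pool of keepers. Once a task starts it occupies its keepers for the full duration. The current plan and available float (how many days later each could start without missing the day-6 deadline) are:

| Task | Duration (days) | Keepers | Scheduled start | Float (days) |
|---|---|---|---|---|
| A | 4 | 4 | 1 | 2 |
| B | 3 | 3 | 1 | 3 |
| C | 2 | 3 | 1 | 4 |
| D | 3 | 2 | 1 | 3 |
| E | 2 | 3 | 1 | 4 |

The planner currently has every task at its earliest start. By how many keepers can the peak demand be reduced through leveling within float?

7

Early-start peak: d1:15  d2:15  d3:9  d4:4  d5:0  d6:0 ⇒ 15.
Leveled (A@1, B@1, C@5, D@4, E@5): d1:7  d2:7  d3:7  d4:6  d5:8  d6:8 ⇒ 8.
Reduction 15 − 8 = 7.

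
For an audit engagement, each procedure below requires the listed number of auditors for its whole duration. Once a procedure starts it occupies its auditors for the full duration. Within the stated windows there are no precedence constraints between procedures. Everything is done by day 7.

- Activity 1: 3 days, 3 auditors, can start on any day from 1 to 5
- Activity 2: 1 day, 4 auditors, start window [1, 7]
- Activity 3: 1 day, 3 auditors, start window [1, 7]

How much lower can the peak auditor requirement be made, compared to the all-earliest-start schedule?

Early-start peak: d1:10  d2:3  d3:3  d4:0  d5:0  d6:0  d7:0 ⇒ 10.
Leveled (Activity 1@1, Activity 2@4, Activity 3@5): d1:3  d2:3  d3:3  d4:4  d5:3  d6:0  d7:0 ⇒ 4.
Reduction 10 − 4 = 6.

6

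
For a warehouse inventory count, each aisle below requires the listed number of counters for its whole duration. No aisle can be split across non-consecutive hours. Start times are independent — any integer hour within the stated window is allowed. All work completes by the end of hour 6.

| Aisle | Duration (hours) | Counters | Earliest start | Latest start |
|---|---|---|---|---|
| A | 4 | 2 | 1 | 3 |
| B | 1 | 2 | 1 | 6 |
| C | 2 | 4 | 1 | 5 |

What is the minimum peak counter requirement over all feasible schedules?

4

Early-start (A@1, B@1, C@1) gives peak 8: h1:8  h2:6  h3:2  h4:2  h5:0  h6:0.
Shift C→5.
Schedule A@1, B@1, C@5: h1:4  h2:2  h3:2  h4:2  h5:4  h6:4 — peak 4.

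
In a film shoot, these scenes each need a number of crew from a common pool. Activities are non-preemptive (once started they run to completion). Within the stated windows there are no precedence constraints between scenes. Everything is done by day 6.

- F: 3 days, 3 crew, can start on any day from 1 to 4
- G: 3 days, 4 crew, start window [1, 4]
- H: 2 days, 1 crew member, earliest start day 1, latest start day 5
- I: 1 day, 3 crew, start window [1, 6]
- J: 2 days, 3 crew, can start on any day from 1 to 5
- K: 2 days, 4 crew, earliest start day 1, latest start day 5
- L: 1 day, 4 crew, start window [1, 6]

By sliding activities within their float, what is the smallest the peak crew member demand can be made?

Early-start (F@1, G@1, H@1, I@1, J@1, K@1, L@1) gives peak 22: d1:22  d2:15  d3:7  d4:0  d5:0  d6:0.
Shift I→4, J→4, K→5, L→6.
Schedule F@1, G@1, H@1, I@4, J@4, K@5, L@6: d1:8  d2:8  d3:7  d4:6  d5:7  d6:8 — peak 8.
Total crew member-days = 44 over 6 days ⇒ peak ≥ ⌈44/6⌉ = 8, so 8 is optimal.

8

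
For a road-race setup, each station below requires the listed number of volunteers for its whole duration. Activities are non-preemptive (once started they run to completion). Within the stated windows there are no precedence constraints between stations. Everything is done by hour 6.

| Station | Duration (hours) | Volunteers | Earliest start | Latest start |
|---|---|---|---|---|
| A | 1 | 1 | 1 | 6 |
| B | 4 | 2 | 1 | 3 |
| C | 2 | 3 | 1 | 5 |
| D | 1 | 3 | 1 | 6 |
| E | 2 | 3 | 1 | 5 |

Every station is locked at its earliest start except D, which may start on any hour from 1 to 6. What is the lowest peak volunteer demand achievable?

D@1: h1:12  h2:8  h3:2  h4:2  h5:0  h6:0 → peak 12
D@2: h1:9  h2:11  h3:2  h4:2  h5:0  h6:0 → peak 11
D@3: h1:9  h2:8  h3:5  h4:2  h5:0  h6:0 → peak 9
D@4: h1:9  h2:8  h3:2  h4:5  h5:0  h6:0 → peak 9
D@5: h1:9  h2:8  h3:2  h4:2  h5:3  h6:0 → peak 9
D@6: h1:9  h2:8  h3:2  h4:2  h5:0  h6:3 → peak 9
Best is D@3, peak 9.

9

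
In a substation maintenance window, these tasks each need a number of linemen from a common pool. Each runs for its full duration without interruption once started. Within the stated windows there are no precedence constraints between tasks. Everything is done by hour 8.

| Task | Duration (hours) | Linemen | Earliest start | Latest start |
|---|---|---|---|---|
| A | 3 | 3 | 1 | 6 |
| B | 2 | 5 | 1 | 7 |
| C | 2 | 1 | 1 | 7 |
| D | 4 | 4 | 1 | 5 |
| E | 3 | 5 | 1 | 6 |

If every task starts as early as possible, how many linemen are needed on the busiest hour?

18

Early-start schedule: A@1, B@1, C@1, D@1, E@1.
Load per hour: hour 1: 18, hour 2: 18, hour 3: 12, hour 4: 4, hour 5: 0, hour 6: 0, hour 7: 0, hour 8: 0.
Peak is 18.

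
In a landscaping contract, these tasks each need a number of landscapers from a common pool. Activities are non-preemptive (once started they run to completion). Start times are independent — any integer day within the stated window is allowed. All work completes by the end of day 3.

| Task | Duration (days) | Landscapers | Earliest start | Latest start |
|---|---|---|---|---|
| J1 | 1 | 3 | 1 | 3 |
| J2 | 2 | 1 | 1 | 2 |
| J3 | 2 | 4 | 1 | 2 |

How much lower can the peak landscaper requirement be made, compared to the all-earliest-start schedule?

3

Early-start peak: d1:8  d2:5  d3:0 ⇒ 8.
Leveled (J1@1, J2@1, J3@2): d1:4  d2:5  d3:4 ⇒ 5.
Reduction 8 − 5 = 3.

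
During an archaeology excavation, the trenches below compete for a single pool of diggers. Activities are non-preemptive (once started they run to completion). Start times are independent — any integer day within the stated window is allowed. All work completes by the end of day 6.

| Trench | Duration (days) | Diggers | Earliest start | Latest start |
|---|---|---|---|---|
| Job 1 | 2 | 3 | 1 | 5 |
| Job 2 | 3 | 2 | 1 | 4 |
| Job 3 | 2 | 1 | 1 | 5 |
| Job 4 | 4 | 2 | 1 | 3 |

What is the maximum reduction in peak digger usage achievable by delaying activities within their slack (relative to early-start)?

4

Early-start peak: d1:8  d2:8  d3:4  d4:2  d5:0  d6:0 ⇒ 8.
Leveled (Job 1@1, Job 2@3, Job 3@1, Job 4@3): d1:4  d2:4  d3:4  d4:4  d5:4  d6:2 ⇒ 4.
Reduction 8 − 4 = 4.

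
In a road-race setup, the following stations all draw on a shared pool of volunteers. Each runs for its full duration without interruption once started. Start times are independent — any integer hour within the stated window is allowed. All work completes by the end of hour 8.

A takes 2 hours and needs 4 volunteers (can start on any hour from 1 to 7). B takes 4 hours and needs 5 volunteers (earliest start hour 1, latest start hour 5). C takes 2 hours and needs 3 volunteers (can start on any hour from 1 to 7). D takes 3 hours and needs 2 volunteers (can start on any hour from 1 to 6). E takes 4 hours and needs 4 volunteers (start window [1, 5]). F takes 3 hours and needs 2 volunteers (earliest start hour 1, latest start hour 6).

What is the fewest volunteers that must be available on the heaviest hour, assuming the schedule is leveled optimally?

Early-start (A@1, B@1, C@1, D@1, E@1, F@1) gives peak 20: h1:20  h2:20  h3:13  h4:9  h5:0  h6:0  h7:0  h8:0.
Shift C→3, D→5, E→5, F→5.
Schedule A@1, B@1, C@3, D@5, E@5, F@5: h1:9  h2:9  h3:8  h4:8  h5:8  h6:8  h7:8  h8:4 — peak 9.

9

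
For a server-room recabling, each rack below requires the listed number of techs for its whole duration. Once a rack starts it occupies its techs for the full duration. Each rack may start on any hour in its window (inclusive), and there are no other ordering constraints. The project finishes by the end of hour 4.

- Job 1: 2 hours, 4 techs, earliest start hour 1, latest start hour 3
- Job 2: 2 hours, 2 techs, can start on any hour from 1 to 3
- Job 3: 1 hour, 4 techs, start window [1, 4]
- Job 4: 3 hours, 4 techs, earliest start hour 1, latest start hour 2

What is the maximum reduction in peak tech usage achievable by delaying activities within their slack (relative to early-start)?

6

Early-start peak: h1:14  h2:10  h3:4  h4:0 ⇒ 14.
Leveled (Job 1@1, Job 2@3, Job 3@1, Job 4@2): h1:8  h2:8  h3:6  h4:6 ⇒ 8.
Reduction 14 − 8 = 6.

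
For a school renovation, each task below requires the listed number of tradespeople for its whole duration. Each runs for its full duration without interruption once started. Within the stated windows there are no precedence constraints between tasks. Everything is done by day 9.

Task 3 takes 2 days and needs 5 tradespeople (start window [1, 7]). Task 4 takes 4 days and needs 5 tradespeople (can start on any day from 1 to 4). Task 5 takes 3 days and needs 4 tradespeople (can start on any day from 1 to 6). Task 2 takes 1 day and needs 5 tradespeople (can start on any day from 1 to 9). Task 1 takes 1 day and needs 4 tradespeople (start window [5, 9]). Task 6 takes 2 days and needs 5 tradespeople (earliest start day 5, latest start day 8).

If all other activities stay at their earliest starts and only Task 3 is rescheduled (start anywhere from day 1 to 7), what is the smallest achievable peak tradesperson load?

14

Task 3@1: d1:19  d2:14  d3:9  d4:5  d5:9  d6:5  d7:0  d8:0  d9:0 → peak 19
Task 3@2: d1:14  d2:14  d3:14  d4:5  d5:9  d6:5  d7:0  d8:0  d9:0 → peak 14
Task 3@3: d1:14  d2:9  d3:14  d4:10  d5:9  d6:5  d7:0  d8:0  d9:0 → peak 14
Task 3@4: d1:14  d2:9  d3:9  d4:10  d5:14  d6:5  d7:0  d8:0  d9:0 → peak 14
Task 3@5: d1:14  d2:9  d3:9  d4:5  d5:14  d6:10  d7:0  d8:0  d9:0 → peak 14
Task 3@6: d1:14  d2:9  d3:9  d4:5  d5:9  d6:10  d7:5  d8:0  d9:0 → peak 14
Task 3@7: d1:14  d2:9  d3:9  d4:5  d5:9  d6:5  d7:5  d8:5  d9:0 → peak 14
Best is Task 3@2, peak 14.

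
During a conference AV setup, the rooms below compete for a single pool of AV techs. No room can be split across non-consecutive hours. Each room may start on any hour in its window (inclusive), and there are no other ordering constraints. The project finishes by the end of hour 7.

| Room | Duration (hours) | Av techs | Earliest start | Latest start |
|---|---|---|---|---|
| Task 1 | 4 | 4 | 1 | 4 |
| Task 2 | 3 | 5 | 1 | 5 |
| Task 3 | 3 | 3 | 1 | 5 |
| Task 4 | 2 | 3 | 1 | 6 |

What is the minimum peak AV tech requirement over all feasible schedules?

Early-start (Task 1@1, Task 2@1, Task 3@1, Task 4@1) gives peak 15: h1:15  h2:15  h3:12  h4:4  h5:0  h6:0  h7:0.
Shift Task 2→5, Task 4→4.
Schedule Task 1@1, Task 2@5, Task 3@1, Task 4@4: h1:7  h2:7  h3:7  h4:7  h5:8  h6:5  h7:5 — peak 8.

8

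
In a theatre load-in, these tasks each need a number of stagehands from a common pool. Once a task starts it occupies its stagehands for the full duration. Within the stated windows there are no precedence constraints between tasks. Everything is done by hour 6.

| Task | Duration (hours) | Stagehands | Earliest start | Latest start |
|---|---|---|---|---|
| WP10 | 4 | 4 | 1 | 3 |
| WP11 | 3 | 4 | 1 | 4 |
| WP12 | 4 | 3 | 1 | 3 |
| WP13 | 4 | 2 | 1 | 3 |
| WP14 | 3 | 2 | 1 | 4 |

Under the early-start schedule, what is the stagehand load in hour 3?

15

At early start, hour 3 has: WP10, WP11, WP12, WP13, WP14.
Demand: 4 + 4 + 3 + 2 + 2 = 15.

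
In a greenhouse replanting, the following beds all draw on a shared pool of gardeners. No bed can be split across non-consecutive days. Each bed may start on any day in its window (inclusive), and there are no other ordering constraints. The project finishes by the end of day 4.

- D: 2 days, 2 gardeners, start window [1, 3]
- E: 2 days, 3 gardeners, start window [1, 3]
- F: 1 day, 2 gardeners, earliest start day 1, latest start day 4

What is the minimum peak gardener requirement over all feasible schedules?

4

Early-start (D@1, E@1, F@1) gives peak 7: d1:7  d2:5  d3:0  d4:0.
Shift E→3.
Schedule D@1, E@3, F@1: d1:4  d2:2  d3:3  d4:3 — peak 4.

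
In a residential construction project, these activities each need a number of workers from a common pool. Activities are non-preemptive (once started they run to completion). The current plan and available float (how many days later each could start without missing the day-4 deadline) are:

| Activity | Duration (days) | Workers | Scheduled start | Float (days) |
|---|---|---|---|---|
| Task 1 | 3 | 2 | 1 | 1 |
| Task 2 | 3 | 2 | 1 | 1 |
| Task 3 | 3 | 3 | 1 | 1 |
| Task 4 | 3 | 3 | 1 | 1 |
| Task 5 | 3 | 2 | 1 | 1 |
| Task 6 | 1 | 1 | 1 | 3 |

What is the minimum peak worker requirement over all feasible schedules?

12

Early-start (Task 1@1, Task 2@1, Task 3@1, Task 4@1, Task 5@1, Task 6@1) gives peak 13: d1:13  d2:12  d3:12  d4:0.
Shift Task 6→4.
Schedule Task 1@1, Task 2@1, Task 3@1, Task 4@1, Task 5@1, Task 6@4: d1:12  d2:12  d3:12  d4:1 — peak 12.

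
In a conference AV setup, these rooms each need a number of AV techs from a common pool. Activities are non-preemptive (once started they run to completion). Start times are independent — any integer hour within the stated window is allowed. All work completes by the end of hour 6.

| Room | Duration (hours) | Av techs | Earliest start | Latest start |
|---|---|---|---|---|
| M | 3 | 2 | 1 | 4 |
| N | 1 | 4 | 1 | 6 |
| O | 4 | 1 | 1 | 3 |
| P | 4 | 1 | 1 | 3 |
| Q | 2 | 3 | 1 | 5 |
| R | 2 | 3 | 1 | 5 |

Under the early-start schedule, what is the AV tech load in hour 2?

At early start, hour 2 has: M, O, P, Q, R.
Demand: 2 + 1 + 1 + 3 + 3 = 10.

10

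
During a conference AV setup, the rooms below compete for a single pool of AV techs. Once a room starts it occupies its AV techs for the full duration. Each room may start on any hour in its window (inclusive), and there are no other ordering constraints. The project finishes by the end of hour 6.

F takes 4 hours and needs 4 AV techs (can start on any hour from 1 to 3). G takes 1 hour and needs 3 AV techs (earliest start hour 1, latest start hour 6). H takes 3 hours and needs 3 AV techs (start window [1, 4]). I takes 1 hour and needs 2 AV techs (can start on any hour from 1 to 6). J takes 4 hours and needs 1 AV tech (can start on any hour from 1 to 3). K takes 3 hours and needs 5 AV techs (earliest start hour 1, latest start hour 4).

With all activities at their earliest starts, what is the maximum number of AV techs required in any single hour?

18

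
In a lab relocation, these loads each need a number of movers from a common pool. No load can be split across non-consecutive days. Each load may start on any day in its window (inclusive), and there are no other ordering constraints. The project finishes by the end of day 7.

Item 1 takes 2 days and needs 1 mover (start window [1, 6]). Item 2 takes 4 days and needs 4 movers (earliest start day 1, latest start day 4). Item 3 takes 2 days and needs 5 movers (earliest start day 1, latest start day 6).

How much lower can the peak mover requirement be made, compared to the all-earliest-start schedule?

Early-start peak: d1:10  d2:10  d3:4  d4:4  d5:0  d6:0  d7:0 ⇒ 10.
Leveled (Item 1@1, Item 2@1, Item 3@5): d1:5  d2:5  d3:4  d4:4  d5:5  d6:5  d7:0 ⇒ 5.
Reduction 10 − 5 = 5.

5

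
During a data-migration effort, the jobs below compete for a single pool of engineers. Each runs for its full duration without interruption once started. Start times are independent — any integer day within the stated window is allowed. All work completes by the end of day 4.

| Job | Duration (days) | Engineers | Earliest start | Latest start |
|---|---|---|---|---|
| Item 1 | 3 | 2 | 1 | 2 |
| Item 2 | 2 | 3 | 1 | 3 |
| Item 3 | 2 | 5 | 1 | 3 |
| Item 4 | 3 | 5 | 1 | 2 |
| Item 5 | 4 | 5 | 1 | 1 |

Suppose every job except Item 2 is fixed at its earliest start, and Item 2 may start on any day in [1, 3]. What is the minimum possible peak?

17

Item 2@1: d1:20  d2:20  d3:12  d4:5 → peak 20
Item 2@2: d1:17  d2:20  d3:15  d4:5 → peak 20
Item 2@3: d1:17  d2:17  d3:15  d4:8 → peak 17
Best is Item 2@3, peak 17.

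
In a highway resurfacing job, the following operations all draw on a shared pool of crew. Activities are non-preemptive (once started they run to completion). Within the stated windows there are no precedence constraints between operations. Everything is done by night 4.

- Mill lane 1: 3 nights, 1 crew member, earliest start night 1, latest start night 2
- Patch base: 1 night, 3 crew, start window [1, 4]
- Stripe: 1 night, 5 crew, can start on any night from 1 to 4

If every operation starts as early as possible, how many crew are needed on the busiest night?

9

Early-start schedule: Mill lane 1@1, Patch base@1, Stripe@1.
Load per night: night 1: 9, night 2: 1, night 3: 1, night 4: 0.
Peak is 9.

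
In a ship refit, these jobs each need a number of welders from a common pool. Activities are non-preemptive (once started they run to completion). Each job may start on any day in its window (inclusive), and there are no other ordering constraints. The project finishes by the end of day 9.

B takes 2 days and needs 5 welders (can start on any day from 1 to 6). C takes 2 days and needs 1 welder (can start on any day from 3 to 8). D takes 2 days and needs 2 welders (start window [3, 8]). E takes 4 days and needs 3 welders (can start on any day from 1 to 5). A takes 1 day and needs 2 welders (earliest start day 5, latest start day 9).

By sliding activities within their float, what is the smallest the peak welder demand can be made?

5

Early-start (B@1, C@3, D@3, E@1, A@5) gives peak 8: d1:8  d2:8  d3:6  d4:6  d5:2  d6:0  d7:0  d8:0  d9:0.
Shift E→5.
Schedule B@1, C@3, D@3, E@5, A@5: d1:5  d2:5  d3:3  d4:3  d5:5  d6:3  d7:3  d8:3  d9:0 — peak 5.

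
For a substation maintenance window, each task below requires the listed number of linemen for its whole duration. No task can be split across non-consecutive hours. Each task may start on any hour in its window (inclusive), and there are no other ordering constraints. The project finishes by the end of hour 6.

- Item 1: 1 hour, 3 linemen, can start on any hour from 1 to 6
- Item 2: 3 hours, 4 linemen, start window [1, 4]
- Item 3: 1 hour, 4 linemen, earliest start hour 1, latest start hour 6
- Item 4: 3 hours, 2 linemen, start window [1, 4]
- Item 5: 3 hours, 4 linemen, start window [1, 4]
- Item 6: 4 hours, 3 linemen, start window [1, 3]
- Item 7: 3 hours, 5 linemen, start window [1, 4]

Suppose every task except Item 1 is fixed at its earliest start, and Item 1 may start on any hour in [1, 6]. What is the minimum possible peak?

22

Item 1@1: h1:25  h2:18  h3:18  h4:3  h5:0  h6:0 → peak 25
Item 1@2: h1:22  h2:21  h3:18  h4:3  h5:0  h6:0 → peak 22
Item 1@3: h1:22  h2:18  h3:21  h4:3  h5:0  h6:0 → peak 22
Item 1@4: h1:22  h2:18  h3:18  h4:6  h5:0  h6:0 → peak 22
Item 1@5: h1:22  h2:18  h3:18  h4:3  h5:3  h6:0 → peak 22
Item 1@6: h1:22  h2:18  h3:18  h4:3  h5:0  h6:3 → peak 22
Best is Item 1@2, peak 22.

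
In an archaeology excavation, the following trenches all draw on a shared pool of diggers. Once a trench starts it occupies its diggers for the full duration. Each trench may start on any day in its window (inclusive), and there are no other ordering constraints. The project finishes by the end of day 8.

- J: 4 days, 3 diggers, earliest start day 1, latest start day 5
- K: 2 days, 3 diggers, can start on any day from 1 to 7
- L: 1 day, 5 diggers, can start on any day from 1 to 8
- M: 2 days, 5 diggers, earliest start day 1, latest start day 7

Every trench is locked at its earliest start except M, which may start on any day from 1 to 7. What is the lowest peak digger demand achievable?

M@1: d1:16  d2:11  d3:3  d4:3  d5:0  d6:0  d7:0  d8:0 → peak 16
M@2: d1:11  d2:11  d3:8  d4:3  d5:0  d6:0  d7:0  d8:0 → peak 11
M@3: d1:11  d2:6  d3:8  d4:8  d5:0  d6:0  d7:0  d8:0 → peak 11
M@4: d1:11  d2:6  d3:3  d4:8  d5:5  d6:0  d7:0  d8:0 → peak 11
M@5: d1:11  d2:6  d3:3  d4:3  d5:5  d6:5  d7:0  d8:0 → peak 11
M@6: d1:11  d2:6  d3:3  d4:3  d5:0  d6:5  d7:5  d8:0 → peak 11
M@7: d1:11  d2:6  d3:3  d4:3  d5:0  d6:0  d7:5  d8:5 → peak 11
Best is M@2, peak 11.

11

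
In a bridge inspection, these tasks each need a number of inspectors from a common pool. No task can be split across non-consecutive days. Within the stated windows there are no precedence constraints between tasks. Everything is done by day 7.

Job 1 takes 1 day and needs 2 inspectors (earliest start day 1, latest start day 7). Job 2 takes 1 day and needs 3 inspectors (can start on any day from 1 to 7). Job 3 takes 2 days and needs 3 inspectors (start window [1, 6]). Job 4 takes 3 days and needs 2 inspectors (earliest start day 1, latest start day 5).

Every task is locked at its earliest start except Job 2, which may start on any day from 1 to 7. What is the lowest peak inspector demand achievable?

Job 2@1: d1:10  d2:5  d3:2  d4:0  d5:0  d6:0  d7:0 → peak 10
Job 2@2: d1:7  d2:8  d3:2  d4:0  d5:0  d6:0  d7:0 → peak 8
Job 2@3: d1:7  d2:5  d3:5  d4:0  d5:0  d6:0  d7:0 → peak 7
Job 2@4: d1:7  d2:5  d3:2  d4:3  d5:0  d6:0  d7:0 → peak 7
Job 2@5: d1:7  d2:5  d3:2  d4:0  d5:3  d6:0  d7:0 → peak 7
Job 2@6: d1:7  d2:5  d3:2  d4:0  d5:0  d6:3  d7:0 → peak 7
Job 2@7: d1:7  d2:5  d3:2  d4:0  d5:0  d6:0  d7:3 → peak 7
Best is Job 2@3, peak 7.

7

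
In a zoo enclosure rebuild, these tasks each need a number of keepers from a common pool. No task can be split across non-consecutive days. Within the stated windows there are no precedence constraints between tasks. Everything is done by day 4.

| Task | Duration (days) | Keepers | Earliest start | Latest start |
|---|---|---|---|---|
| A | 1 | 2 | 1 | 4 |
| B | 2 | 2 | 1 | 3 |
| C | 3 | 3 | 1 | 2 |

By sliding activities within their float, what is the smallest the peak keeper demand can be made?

Early-start (A@1, B@1, C@1) gives peak 7: d1:7  d2:5  d3:3  d4:0.
Shift C→2.
Schedule A@1, B@1, C@2: d1:4  d2:5  d3:3  d4:3 — peak 5.
No arrangement of the 24 feasible schedules does better.

5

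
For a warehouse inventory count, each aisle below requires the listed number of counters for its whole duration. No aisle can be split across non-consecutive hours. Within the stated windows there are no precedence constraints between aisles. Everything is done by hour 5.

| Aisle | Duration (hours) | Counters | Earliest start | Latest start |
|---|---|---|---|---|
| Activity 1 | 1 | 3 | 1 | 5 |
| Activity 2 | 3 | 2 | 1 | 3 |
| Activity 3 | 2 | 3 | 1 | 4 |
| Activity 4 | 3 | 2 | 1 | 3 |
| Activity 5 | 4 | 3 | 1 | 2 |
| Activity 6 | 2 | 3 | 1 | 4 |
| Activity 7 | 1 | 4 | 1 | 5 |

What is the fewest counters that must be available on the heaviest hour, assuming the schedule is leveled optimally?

10

Early-start (Activity 1@1, Activity 2@1, Activity 3@1, Activity 4@1, Activity 5@1, Activity 6@1, Activity 7@1) gives peak 20: h1:20  h2:13  h3:7  h4:3  h5:0.
Shift Activity 5→2, Activity 6→3, Activity 7→4.
Schedule Activity 1@1, Activity 2@1, Activity 3@1, Activity 4@1, Activity 5@2, Activity 6@3, Activity 7@4: h1:10  h2:10  h3:10  h4:10  h5:3 — peak 10.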